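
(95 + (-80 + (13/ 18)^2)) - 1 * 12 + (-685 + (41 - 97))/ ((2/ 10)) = -1199279/ 324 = -3701.48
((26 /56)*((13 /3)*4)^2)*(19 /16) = 41743 /252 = 165.65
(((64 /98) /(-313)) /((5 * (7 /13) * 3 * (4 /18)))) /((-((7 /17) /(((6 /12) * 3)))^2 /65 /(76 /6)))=66814488 /5260591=12.70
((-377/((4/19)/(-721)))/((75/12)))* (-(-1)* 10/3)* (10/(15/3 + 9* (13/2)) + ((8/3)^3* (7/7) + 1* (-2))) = 606376974476/51435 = 11789189.74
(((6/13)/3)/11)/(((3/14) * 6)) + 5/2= 6463/2574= 2.51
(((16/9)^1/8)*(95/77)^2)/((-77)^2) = 18050/316377369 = 0.00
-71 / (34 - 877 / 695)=-49345 / 22753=-2.17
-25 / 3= -8.33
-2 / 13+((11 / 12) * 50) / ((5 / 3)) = 711 / 26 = 27.35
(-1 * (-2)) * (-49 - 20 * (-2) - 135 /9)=-48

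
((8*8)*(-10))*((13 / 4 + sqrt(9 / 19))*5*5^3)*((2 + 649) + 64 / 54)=-22891700000 / 27-7043600000*sqrt(19) / 171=-1027386592.20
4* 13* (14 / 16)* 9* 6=2457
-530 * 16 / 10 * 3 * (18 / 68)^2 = -51516 / 289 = -178.26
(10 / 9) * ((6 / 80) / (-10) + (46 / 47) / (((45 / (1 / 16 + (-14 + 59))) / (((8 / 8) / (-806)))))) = -297161 / 30684420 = -0.01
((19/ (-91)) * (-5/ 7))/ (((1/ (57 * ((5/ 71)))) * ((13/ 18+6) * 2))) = 243675/ 5472467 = 0.04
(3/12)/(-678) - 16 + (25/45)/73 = -9498547/593928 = -15.99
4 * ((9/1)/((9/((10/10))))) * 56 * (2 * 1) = 448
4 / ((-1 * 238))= -2 / 119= -0.02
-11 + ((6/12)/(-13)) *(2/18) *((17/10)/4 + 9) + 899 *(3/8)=234781/720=326.08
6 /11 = 0.55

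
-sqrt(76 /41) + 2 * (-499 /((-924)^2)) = -2 * sqrt(779) /41-499 /426888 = -1.36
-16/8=-2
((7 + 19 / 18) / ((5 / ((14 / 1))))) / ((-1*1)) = -203 / 9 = -22.56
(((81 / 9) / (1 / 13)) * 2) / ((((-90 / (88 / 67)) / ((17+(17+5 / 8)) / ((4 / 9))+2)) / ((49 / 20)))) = -17916899 / 26800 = -668.54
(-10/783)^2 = 100/613089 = 0.00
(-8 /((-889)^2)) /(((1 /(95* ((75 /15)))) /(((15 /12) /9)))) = -4750 /7112889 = -0.00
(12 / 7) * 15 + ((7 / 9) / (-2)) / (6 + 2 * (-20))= 110209 / 4284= 25.73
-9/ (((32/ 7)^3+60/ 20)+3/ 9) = -9261/ 101734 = -0.09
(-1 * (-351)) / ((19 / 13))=4563 / 19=240.16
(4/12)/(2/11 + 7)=11/237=0.05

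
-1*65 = -65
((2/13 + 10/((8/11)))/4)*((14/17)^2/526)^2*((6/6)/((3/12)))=1735923/75101832637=0.00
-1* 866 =-866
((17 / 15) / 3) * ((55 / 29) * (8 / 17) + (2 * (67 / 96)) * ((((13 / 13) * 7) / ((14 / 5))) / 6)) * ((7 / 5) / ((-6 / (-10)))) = 1.30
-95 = -95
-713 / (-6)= 713 / 6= 118.83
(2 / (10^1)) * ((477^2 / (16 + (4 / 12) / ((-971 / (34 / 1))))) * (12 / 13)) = 3976751862 / 1513655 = 2627.25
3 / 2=1.50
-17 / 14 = -1.21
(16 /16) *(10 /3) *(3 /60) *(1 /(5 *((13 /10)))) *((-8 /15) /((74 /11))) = -44 /21645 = -0.00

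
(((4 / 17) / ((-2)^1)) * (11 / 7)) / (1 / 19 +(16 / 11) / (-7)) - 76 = -288686 / 3859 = -74.81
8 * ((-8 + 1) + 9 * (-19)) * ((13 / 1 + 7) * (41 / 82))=-14240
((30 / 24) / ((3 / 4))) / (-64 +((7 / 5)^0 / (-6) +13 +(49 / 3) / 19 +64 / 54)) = -1710 / 50399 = -0.03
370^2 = 136900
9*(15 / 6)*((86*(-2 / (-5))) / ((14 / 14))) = 774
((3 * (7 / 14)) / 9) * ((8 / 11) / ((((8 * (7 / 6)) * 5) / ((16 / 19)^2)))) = 0.00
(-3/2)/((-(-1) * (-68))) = 3/136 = 0.02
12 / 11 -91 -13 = -102.91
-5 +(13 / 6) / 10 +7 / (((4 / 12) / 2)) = 2233 / 60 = 37.22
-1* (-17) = 17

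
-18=-18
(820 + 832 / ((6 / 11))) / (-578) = -3518 / 867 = -4.06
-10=-10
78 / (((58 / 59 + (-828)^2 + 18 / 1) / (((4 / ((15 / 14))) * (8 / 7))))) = 6136 / 12640805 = 0.00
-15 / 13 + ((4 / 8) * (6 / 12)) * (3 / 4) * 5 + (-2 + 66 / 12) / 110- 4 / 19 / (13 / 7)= -64749 / 217360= -0.30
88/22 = 4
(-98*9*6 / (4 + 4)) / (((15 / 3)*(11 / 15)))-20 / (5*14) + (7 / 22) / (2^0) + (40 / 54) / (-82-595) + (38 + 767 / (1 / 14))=14913158237 / 1407483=10595.62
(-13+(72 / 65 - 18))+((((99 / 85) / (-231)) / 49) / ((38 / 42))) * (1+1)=-6150419 / 205751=-29.89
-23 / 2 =-11.50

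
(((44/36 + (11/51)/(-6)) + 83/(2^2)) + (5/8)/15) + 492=69901/136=513.98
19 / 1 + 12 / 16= 79 / 4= 19.75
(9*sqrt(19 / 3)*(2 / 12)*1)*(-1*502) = -251*sqrt(57) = -1895.01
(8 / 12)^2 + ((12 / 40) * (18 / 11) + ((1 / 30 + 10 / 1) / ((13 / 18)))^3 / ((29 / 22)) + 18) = 1618622152931 / 788448375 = 2052.92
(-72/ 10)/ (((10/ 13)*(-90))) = 13/ 125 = 0.10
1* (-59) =-59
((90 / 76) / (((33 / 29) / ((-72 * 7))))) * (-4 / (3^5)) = 16240 / 1881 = 8.63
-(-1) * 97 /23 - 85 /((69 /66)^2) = -38909 /529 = -73.55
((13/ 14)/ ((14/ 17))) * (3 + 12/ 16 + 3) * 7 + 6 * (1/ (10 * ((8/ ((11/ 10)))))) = 74703/ 1400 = 53.36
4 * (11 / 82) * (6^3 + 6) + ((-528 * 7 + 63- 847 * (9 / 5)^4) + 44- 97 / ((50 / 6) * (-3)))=-316660047 / 25625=-12357.47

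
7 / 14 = 1 / 2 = 0.50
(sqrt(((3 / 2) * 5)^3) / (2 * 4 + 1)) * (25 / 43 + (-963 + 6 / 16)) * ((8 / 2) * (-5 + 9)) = -35128.87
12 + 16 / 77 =940 / 77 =12.21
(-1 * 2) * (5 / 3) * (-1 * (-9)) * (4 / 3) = -40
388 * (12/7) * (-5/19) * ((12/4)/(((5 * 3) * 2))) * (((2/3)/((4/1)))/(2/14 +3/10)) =-3880/589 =-6.59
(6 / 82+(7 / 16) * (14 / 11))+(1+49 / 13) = 253245 / 46904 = 5.40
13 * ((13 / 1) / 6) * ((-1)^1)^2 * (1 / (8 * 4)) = 169 / 192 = 0.88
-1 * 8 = -8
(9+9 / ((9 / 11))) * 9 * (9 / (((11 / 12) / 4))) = 77760 / 11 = 7069.09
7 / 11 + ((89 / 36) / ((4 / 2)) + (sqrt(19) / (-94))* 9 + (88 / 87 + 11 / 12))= 87293 / 22968-9* sqrt(19) / 94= 3.38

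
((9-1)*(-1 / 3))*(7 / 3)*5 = -280 / 9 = -31.11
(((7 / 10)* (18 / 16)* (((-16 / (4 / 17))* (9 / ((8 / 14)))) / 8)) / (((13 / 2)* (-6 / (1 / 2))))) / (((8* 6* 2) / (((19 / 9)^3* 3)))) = 5713547 / 14376960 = 0.40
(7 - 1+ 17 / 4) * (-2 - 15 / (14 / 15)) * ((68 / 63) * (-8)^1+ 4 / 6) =2603623 / 1764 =1475.98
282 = 282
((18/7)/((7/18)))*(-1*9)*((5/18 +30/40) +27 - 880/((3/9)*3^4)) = 13311/49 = 271.65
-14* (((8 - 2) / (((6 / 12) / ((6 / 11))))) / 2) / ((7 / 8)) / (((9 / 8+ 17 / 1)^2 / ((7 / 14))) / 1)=-18432 / 231275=-0.08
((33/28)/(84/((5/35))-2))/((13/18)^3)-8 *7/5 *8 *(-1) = 2018829341/22530235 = 89.61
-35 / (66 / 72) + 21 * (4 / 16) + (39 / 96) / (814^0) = -11449 / 352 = -32.53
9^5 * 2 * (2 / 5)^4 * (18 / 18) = 1889568 / 625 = 3023.31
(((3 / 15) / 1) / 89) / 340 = 1 / 151300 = 0.00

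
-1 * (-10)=10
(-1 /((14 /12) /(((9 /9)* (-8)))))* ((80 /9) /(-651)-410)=-38436320 /13671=-2811.52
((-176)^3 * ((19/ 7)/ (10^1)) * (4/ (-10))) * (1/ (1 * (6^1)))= 98651.18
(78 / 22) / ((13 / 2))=6 / 11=0.55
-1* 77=-77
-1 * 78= -78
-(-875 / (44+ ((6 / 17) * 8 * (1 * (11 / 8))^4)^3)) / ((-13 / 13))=-72123154432000 / 88364330508619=-0.82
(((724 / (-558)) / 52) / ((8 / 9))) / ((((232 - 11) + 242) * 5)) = -181 / 14927120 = -0.00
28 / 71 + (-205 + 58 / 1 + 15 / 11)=-113434 / 781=-145.24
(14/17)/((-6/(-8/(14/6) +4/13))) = 284/663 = 0.43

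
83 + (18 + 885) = 986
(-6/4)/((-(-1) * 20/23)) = -69/40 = -1.72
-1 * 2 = -2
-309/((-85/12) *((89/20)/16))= 237312/1513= 156.85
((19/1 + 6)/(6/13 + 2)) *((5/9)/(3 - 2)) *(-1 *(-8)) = 1625/36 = 45.14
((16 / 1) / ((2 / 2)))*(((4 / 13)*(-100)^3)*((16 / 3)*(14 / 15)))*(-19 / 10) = 5447680000 / 117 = 46561367.52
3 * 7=21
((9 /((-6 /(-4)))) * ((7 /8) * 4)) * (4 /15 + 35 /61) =5383 /305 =17.65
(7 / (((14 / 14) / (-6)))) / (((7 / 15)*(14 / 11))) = -495 / 7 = -70.71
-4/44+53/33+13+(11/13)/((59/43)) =383002/25311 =15.13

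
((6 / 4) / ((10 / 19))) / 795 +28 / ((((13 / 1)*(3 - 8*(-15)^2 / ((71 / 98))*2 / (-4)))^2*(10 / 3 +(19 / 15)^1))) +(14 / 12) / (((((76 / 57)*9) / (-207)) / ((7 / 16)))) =-8.80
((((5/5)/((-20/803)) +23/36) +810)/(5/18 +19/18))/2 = 4334/15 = 288.93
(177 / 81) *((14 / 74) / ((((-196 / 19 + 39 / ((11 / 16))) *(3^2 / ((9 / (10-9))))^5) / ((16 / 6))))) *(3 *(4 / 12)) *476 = 82173784 / 7267725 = 11.31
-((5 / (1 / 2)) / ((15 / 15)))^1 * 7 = -70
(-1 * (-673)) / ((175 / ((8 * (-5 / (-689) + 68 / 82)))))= 127229304 / 4943575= 25.74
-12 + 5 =-7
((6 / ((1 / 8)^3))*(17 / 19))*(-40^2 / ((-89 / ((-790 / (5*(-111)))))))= 4400742400 / 62567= 70336.48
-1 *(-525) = 525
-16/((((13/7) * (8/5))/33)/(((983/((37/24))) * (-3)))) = 163492560/481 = 339901.37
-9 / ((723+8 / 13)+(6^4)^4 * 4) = -117 / 146697715197119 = -0.00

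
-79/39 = -2.03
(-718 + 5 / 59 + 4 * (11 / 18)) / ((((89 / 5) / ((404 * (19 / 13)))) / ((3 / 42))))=-7290568850 / 4300569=-1695.26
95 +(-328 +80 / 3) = -619 / 3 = -206.33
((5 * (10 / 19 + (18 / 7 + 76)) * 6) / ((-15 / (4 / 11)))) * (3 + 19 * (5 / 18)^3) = -209042920 / 1066527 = -196.00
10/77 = 0.13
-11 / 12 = -0.92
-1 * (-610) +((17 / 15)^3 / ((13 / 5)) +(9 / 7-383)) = 14056841 / 61425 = 228.85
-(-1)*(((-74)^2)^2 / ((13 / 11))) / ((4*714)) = 41231542 / 4641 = 8884.19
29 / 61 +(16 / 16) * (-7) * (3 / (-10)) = 1571 / 610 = 2.58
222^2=49284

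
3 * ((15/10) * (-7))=-63/2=-31.50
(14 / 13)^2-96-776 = -147172 / 169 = -870.84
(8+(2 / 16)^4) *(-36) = -288.01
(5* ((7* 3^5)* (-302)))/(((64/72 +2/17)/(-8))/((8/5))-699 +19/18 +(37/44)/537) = 3537287392320/961297679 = 3679.70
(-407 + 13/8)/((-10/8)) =3243/10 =324.30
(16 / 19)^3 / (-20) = -1024 / 34295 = -0.03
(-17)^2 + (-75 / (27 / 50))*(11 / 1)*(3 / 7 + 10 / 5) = -215543 / 63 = -3421.32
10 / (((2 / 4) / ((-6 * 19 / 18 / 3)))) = -380 / 9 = -42.22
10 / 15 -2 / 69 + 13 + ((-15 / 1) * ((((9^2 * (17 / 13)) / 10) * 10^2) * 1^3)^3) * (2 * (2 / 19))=-10809414241339837 / 2880267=-3752920906.76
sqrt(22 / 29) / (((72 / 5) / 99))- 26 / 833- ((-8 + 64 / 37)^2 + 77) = -132680015 / 1140377 + 55*sqrt(638) / 232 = -110.36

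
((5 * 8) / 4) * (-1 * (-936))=9360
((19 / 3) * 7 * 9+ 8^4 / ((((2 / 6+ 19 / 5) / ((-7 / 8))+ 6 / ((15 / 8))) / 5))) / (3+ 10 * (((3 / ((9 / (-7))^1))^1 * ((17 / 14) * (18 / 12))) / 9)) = 234738 / 31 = 7572.19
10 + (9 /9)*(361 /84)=1201 /84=14.30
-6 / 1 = -6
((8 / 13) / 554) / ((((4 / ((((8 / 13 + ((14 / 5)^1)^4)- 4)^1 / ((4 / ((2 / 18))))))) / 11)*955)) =1297747 / 251473584375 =0.00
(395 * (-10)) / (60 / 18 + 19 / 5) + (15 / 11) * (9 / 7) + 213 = -2792898 / 8239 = -338.99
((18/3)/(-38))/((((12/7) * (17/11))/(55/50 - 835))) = 642103/12920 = 49.70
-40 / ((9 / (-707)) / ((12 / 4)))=9426.67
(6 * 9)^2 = 2916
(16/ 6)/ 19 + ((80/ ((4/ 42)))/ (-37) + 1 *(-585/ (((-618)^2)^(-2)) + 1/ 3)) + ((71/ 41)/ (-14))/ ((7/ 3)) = -241032177302350058865/ 2824654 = -85331575938982.28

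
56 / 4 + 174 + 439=627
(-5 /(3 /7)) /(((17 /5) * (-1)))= 175 /51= 3.43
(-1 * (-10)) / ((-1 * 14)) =-5 / 7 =-0.71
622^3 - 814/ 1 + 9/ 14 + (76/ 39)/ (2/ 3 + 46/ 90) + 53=2321223947363/ 9646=240641089.30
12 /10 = 6 /5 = 1.20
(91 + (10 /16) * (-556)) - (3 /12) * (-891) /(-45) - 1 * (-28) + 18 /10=-4633 /20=-231.65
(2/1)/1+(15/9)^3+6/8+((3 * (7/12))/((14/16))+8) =1877/108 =17.38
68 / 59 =1.15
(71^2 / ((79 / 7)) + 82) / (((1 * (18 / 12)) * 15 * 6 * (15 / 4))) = 33412 / 31995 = 1.04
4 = 4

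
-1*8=-8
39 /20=1.95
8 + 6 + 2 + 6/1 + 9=31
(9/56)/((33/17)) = 51/616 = 0.08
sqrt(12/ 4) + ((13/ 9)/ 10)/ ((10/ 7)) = 91/ 900 + sqrt(3) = 1.83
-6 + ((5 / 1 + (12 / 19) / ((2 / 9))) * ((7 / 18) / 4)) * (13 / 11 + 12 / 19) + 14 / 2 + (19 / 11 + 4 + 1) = 2604617 / 285912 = 9.11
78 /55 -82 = -4432 /55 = -80.58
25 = 25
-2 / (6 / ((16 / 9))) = -16 / 27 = -0.59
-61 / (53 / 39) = -2379 / 53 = -44.89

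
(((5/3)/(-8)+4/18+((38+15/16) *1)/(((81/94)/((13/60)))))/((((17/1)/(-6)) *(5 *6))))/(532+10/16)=-381193/1760219100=-0.00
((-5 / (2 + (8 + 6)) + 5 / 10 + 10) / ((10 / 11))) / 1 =1793 / 160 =11.21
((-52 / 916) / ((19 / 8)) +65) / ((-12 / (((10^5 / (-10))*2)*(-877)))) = -413229245000 / 4351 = -94973395.77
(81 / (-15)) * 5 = -27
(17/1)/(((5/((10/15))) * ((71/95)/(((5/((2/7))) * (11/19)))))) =30.73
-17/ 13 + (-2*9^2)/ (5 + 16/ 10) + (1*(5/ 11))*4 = -3437/ 143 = -24.03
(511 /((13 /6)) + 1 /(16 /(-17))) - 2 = 48419 /208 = 232.78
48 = 48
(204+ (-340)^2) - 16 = 115788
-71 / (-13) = 71 / 13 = 5.46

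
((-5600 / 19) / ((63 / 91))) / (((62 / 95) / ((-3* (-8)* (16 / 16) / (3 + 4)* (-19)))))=3952000 / 93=42494.62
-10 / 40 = -1 / 4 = -0.25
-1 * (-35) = 35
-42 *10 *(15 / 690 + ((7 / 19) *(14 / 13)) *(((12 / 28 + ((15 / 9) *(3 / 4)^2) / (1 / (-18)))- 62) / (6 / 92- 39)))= -1169675920 / 3391557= -344.88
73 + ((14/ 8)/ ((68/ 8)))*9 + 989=36171/ 34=1063.85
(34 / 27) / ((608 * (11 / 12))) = 0.00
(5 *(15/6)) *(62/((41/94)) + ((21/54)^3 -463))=-1917647425/478224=-4009.94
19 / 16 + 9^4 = 104995 / 16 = 6562.19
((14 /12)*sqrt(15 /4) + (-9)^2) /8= 7*sqrt(15) /96 + 81 /8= 10.41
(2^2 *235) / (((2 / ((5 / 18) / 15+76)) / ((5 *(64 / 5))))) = 61739200 / 27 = 2286637.04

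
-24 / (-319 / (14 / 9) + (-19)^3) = 336 / 98897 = 0.00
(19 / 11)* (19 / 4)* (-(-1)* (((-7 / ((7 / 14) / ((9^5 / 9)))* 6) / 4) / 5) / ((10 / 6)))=-149216823 / 1100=-135651.66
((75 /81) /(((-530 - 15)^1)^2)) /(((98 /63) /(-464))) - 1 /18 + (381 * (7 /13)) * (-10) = -39926249287 /19461078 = -2051.59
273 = 273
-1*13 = -13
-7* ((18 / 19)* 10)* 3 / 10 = -378 / 19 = -19.89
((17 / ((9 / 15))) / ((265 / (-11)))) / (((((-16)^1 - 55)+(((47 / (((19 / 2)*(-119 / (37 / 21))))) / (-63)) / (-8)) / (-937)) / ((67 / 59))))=46822558751892 / 2489122197392095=0.02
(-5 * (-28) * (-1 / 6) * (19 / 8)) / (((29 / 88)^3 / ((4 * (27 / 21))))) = -194219520 / 24389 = -7963.41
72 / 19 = 3.79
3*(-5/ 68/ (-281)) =15/ 19108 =0.00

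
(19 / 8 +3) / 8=43 / 64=0.67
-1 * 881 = -881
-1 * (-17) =17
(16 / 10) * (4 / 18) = 16 / 45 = 0.36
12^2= 144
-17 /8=-2.12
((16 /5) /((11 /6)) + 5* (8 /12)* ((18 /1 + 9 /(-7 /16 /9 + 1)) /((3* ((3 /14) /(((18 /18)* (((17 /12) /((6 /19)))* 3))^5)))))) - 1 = 1414456633516957103 /22499389440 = 62866445.21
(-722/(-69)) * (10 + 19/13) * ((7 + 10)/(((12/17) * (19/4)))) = 1636318/2691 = 608.07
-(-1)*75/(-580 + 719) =75/139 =0.54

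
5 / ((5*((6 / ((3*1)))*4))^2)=1 / 320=0.00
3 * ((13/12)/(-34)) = -13/136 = -0.10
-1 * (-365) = 365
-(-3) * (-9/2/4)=-27/8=-3.38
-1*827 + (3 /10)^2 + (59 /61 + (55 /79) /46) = -9154334317 /11083700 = -825.93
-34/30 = -17/15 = -1.13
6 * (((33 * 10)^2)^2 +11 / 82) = 2917365660033 / 41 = 71155260000.80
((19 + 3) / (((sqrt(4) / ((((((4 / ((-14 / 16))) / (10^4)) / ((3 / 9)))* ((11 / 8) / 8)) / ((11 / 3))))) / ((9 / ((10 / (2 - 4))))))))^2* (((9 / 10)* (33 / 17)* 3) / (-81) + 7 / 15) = 0.00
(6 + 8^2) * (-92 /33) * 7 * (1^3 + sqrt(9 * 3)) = -45080 * sqrt(3) /11 - 45080 /33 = -8464.32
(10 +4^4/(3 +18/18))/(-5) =-74/5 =-14.80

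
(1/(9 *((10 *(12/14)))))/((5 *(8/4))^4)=7/5400000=0.00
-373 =-373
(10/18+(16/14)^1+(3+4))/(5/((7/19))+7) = 137/324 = 0.42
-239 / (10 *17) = -239 / 170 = -1.41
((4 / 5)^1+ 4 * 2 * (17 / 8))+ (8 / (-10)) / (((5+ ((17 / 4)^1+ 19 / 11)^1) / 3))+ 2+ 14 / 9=21.14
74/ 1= 74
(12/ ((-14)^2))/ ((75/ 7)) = 1/ 175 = 0.01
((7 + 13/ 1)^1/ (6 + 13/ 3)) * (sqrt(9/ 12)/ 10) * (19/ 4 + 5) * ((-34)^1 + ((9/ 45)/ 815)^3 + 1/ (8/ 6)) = -1052980532296407 * sqrt(3)/ 33563289250000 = -54.34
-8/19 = -0.42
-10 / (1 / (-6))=60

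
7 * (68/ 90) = 238/ 45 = 5.29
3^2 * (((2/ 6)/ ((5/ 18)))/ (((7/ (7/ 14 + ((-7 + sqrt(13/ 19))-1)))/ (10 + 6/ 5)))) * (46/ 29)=-29808/ 145 + 19872 * sqrt(247)/ 13775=-182.90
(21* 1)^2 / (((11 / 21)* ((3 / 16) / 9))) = 444528 / 11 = 40411.64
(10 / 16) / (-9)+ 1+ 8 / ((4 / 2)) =355 / 72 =4.93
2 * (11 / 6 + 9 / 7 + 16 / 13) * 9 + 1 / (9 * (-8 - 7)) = 961784 / 12285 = 78.29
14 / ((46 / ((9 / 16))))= 63 / 368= 0.17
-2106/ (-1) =2106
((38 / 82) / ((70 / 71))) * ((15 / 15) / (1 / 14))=1349 / 205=6.58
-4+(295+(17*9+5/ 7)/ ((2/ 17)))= 11183/ 7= 1597.57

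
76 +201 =277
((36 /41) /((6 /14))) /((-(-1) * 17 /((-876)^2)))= 64459584 /697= 92481.47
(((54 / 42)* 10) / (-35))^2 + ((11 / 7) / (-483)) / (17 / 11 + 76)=19063739 / 141315657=0.13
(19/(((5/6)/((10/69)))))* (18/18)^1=76/23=3.30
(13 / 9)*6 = 26 / 3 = 8.67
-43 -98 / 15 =-49.53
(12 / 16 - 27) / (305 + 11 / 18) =-945 / 11002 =-0.09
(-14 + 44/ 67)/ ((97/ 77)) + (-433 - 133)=-3747272/ 6499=-576.59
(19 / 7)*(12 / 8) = 57 / 14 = 4.07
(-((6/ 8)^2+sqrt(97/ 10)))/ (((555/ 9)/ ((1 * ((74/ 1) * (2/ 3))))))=-2 * sqrt(970)/ 25 - 9/ 20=-2.94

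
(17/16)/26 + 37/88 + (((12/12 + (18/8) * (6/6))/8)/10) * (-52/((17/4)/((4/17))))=2277051/6612320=0.34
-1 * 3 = -3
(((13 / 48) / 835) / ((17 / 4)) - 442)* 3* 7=-527031869 / 56780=-9282.00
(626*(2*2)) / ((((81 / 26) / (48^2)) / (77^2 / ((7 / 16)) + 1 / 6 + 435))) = 699356542976 / 27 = 25902094184.30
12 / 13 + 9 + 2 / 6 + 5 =595 / 39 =15.26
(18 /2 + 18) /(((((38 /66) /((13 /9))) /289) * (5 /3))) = 1115829 /95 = 11745.57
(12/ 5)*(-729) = -8748/ 5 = -1749.60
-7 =-7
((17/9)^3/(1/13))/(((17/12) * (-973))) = -15028/236439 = -0.06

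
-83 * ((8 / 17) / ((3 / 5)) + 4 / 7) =-40172 / 357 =-112.53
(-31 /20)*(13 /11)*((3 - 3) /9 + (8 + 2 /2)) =-3627 /220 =-16.49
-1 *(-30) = 30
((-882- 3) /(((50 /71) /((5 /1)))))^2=157929489 /4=39482372.25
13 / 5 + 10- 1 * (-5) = 17.60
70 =70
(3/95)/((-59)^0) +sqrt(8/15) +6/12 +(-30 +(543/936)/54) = -47148781/1600560 +2 *sqrt(30)/15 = -28.73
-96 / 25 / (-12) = 8 / 25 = 0.32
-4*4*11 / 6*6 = -176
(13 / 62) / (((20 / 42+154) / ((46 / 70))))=0.00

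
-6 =-6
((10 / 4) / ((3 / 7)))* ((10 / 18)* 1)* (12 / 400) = 7 / 72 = 0.10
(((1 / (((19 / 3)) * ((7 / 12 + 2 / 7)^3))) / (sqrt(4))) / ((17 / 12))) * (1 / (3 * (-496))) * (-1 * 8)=1778112 / 3895227221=0.00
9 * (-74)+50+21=-595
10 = 10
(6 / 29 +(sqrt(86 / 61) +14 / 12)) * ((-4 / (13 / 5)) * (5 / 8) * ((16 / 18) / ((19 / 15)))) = -59750 / 64467-500 * sqrt(5246) / 45201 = -1.73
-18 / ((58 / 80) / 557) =-401040 / 29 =-13828.97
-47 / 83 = -0.57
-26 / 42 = -13 / 21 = -0.62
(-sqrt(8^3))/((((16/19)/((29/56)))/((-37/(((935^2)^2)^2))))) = 0.00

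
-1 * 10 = -10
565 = 565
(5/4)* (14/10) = 7/4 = 1.75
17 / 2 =8.50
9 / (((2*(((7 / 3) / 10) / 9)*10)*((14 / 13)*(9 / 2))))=351 / 98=3.58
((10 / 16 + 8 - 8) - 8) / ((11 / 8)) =-59 / 11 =-5.36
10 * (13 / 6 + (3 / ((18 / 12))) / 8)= 145 / 6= 24.17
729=729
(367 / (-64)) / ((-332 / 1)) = 0.02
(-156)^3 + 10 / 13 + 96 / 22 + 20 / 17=-9229071958 / 2431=-3796409.69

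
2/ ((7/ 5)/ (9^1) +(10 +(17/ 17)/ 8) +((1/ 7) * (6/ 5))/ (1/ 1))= 5040/ 26339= 0.19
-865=-865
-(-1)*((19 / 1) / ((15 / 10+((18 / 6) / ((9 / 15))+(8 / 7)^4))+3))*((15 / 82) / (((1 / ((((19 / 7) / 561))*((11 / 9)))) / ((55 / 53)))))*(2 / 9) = 68102650 / 161014404231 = 0.00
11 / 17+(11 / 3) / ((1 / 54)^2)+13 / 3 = 545546 / 51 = 10696.98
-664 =-664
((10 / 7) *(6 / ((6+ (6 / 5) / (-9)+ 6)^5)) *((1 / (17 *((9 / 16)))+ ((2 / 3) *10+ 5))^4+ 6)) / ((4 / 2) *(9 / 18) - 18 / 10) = -822205885538046875 / 940234638147696864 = -0.87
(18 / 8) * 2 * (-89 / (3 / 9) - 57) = -1458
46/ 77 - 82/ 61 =-3508/ 4697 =-0.75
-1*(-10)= 10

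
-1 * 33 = -33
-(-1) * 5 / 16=5 / 16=0.31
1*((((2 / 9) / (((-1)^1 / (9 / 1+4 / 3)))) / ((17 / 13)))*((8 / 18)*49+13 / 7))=-1200134 / 28917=-41.50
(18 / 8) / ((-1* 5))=-9 / 20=-0.45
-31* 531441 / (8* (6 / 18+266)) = -49424013 / 6392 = -7732.17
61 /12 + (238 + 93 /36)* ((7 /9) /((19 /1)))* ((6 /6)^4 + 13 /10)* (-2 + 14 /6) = 12.63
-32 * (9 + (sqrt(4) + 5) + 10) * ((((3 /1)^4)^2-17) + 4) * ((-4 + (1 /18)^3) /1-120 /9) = 68839438304 /729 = 94429956.52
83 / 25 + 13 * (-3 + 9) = 2033 / 25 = 81.32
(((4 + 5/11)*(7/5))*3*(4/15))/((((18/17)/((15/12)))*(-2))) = -5831/1980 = -2.94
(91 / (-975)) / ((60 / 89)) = -623 / 4500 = -0.14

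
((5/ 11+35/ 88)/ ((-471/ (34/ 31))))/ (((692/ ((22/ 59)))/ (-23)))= 9775/ 397419752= 0.00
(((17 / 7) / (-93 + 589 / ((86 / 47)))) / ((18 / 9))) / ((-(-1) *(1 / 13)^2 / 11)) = 1358929 / 137795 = 9.86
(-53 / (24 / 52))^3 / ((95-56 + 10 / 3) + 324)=-327082769 / 79128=-4133.59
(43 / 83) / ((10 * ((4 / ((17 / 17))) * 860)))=1 / 66400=0.00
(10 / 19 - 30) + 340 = 5900 / 19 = 310.53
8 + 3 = 11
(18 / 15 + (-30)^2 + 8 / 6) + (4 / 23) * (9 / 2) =311644 / 345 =903.32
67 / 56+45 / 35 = 139 / 56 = 2.48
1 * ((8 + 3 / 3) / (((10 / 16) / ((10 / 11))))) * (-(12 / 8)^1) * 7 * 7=-10584 / 11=-962.18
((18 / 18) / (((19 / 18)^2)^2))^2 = 11019960576 / 16983563041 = 0.65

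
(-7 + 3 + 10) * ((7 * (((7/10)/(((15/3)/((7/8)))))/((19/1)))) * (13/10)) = 13377/38000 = 0.35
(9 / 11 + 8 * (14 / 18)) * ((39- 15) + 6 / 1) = 6970 / 33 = 211.21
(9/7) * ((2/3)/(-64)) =-3/224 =-0.01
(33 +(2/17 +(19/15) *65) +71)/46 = 4.05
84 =84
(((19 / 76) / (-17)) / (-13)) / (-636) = -1 / 562224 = -0.00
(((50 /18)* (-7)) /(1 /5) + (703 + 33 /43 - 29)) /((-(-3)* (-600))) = -0.32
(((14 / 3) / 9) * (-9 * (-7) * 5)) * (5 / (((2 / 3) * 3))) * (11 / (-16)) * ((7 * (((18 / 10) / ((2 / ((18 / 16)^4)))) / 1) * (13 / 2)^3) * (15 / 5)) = -2447368768845 / 1048576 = -2333992.74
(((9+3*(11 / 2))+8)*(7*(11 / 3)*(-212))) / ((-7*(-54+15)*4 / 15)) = -195305 / 78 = -2503.91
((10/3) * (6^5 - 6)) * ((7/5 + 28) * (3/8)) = 285547.50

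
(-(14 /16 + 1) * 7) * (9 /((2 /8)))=-945 /2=-472.50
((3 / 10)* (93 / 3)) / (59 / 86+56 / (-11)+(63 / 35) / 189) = -2.12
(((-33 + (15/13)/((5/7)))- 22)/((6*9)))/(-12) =347/4212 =0.08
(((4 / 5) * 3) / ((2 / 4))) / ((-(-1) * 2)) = 12 / 5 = 2.40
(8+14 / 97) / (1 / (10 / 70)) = 1.16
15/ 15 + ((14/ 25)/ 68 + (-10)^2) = 85857/ 850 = 101.01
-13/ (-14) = 13/ 14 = 0.93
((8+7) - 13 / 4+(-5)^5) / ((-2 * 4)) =389.16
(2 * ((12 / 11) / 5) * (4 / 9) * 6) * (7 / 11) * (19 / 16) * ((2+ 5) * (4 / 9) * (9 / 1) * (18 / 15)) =89376 / 3025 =29.55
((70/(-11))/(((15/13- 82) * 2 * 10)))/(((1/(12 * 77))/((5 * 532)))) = 10166520/1051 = 9673.19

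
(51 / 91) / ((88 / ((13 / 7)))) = 51 / 4312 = 0.01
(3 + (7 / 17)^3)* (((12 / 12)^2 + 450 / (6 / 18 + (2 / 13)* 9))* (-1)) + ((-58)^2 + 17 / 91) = 76594076057 / 29954561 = 2557.01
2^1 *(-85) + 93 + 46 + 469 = 438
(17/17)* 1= 1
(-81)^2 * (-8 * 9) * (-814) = 384527088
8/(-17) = -8/17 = -0.47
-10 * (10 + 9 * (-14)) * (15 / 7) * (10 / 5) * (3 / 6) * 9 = 22371.43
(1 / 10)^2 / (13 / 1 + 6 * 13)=1 / 9100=0.00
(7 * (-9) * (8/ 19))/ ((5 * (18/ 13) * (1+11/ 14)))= -5096/ 2375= -2.15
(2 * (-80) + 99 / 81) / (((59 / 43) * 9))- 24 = -176143 / 4779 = -36.86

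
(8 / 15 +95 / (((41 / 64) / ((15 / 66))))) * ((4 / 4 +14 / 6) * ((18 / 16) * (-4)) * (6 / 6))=-513.54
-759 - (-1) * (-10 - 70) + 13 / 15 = -12572 / 15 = -838.13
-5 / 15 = -1 / 3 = -0.33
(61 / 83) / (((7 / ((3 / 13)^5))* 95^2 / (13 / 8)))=14823 / 1198082540200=0.00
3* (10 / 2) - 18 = -3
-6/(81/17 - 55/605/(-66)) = -74052/58823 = -1.26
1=1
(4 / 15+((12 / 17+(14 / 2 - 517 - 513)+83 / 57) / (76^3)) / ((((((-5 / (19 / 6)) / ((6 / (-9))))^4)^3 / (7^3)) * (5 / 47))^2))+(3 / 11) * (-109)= -15715754341300744751052684034739478509968132499 / 533449346615379786888903629779815673828125000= -29.46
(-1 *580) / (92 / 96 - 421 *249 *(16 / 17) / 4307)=1019208480 / 38570299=26.42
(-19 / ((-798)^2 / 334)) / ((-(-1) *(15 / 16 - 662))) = 1336 / 88624683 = 0.00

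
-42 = -42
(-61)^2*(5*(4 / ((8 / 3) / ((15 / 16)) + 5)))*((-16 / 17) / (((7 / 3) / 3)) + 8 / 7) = -637.78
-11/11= -1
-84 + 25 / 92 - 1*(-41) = -3931 / 92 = -42.73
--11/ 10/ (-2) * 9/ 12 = -33/ 80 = -0.41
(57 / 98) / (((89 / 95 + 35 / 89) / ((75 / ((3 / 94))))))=566273625 / 551054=1027.62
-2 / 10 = -1 / 5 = -0.20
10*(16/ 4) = 40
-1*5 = -5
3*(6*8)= 144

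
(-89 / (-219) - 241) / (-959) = 52690 / 210021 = 0.25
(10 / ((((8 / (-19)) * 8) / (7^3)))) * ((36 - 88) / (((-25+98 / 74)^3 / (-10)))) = 107284320325 / 2688885504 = 39.90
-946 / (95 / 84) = -79464 / 95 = -836.46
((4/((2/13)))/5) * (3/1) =78/5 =15.60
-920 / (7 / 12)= -11040 / 7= -1577.14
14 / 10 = 7 / 5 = 1.40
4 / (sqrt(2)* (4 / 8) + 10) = 80 / 199 - 4* sqrt(2) / 199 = 0.37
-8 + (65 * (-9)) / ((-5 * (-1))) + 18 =-107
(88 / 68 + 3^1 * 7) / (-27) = -379 / 459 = -0.83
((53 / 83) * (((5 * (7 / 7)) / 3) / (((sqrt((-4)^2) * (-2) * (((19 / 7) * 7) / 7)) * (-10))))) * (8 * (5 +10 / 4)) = 1855 / 6308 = 0.29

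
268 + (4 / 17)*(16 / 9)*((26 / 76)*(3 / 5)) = 1298876 / 4845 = 268.09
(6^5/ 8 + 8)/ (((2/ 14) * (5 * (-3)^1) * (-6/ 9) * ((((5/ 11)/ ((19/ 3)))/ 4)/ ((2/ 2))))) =573496/ 15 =38233.07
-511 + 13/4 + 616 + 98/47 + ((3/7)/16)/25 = 14520241/131600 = 110.34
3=3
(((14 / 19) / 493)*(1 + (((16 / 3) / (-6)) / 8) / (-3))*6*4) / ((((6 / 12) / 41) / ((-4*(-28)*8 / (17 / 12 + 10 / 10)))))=921632768 / 814929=1130.94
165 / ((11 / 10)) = 150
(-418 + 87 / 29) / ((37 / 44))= -18260 / 37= -493.51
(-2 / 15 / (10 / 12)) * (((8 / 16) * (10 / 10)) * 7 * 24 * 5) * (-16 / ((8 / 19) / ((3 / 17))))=38304 / 85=450.64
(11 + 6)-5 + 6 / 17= 210 / 17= 12.35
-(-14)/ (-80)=-7/ 40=-0.18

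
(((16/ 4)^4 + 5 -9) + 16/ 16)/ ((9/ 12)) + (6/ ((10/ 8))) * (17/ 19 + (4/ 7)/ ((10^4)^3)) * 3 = 21833875000000513/ 62343750000000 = 350.22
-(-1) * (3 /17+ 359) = 6106 /17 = 359.18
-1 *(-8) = 8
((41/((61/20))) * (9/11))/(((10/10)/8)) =59040/671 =87.99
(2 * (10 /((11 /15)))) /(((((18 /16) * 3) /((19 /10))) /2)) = 3040 /99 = 30.71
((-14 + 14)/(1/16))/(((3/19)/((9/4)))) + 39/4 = 9.75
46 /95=0.48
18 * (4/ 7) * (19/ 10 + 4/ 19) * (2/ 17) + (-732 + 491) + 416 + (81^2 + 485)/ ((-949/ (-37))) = 373239501/ 825265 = 452.27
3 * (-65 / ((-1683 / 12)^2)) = -1040 / 104907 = -0.01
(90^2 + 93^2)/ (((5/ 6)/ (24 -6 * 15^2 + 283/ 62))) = -4116686463/ 155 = -26559267.50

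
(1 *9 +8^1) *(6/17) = 6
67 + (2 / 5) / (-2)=334 / 5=66.80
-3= -3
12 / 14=6 / 7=0.86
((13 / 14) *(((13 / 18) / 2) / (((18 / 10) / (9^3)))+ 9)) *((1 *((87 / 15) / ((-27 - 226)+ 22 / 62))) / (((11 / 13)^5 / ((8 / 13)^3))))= -9812311704 / 5518412515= -1.78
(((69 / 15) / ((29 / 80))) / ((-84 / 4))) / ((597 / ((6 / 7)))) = -0.00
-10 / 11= -0.91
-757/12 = -63.08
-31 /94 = -0.33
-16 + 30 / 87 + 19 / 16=-6713 / 464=-14.47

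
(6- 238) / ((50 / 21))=-2436 / 25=-97.44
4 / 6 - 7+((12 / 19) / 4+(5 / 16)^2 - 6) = -12.08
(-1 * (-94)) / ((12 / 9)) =141 / 2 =70.50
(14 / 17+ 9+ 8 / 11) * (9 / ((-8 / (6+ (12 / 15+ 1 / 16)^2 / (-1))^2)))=-20093507273997 / 61276160000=-327.92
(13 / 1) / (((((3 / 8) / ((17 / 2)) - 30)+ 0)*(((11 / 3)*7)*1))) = -884 / 52283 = -0.02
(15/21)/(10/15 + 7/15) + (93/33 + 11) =18913/1309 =14.45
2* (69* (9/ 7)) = 1242/ 7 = 177.43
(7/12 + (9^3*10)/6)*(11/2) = 160457/24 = 6685.71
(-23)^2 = 529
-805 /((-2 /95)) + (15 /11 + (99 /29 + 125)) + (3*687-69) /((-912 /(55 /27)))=6277961732 /163647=38362.83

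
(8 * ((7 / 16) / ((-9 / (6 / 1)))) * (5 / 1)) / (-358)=35 / 1074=0.03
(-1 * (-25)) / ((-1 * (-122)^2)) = -25 / 14884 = -0.00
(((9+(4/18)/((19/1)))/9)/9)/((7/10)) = 15410/96957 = 0.16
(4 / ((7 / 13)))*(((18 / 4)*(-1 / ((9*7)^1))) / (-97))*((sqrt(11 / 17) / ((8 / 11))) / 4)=143*sqrt(187) / 1292816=0.00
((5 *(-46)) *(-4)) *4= 3680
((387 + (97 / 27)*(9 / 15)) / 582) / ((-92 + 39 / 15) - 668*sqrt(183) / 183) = -79583284 / 7394149077 + 29245040*sqrt(183) / 66547341693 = -0.00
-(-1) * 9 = 9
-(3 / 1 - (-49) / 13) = -88 / 13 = -6.77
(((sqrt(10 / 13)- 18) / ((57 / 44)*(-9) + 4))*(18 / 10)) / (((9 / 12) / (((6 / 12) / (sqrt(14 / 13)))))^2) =1.66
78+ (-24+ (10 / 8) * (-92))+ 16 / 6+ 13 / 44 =-7661 / 132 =-58.04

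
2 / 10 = 1 / 5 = 0.20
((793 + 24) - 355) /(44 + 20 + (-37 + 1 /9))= 2079 /122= 17.04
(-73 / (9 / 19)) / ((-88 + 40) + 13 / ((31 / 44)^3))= 41320117 / 2903184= 14.23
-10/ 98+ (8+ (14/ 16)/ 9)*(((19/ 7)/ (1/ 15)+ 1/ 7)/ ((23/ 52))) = 7585544/ 10143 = 747.86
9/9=1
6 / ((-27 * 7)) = -2 / 63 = -0.03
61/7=8.71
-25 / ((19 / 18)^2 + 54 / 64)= -12.77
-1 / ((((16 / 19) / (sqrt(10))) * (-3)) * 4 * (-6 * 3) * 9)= -19 * sqrt(10) / 31104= -0.00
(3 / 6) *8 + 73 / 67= 341 / 67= 5.09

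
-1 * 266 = -266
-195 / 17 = -11.47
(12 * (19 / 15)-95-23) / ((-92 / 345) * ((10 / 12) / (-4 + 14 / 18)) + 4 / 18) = -67077 / 190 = -353.04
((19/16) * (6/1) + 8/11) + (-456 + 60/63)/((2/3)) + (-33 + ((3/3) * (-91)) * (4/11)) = -456339/616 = -740.81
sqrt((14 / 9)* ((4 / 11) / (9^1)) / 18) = 0.06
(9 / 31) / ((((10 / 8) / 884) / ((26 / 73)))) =827424 / 11315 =73.13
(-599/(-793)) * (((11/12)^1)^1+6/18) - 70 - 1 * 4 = -231733/3172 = -73.06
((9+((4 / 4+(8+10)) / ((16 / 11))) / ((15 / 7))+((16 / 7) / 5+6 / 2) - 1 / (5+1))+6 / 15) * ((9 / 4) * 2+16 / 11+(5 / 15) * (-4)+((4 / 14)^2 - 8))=-336534943 / 5433120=-61.94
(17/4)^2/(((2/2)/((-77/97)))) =-22253/1552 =-14.34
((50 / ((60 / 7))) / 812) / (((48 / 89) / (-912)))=-8455 / 696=-12.15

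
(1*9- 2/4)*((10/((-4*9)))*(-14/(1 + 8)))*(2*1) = 595/81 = 7.35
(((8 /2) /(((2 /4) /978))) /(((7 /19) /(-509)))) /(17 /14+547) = -151331808 /7675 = -19717.50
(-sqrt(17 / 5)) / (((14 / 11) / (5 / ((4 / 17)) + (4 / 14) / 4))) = -6567*sqrt(85) / 1960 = -30.89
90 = 90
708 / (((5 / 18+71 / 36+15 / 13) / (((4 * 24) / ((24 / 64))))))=53248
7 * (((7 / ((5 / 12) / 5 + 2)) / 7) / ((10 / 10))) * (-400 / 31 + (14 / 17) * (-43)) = -2138808 / 13175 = -162.34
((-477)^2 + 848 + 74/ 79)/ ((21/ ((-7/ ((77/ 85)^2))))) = -130352416825/ 1405173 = -92766.10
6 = 6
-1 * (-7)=7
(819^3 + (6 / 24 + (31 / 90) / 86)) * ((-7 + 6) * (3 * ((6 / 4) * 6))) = -6377991339939 / 430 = -14832537999.86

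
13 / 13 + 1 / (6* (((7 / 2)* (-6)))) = 125 / 126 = 0.99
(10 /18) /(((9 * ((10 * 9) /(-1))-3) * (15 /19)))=-19 /21951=-0.00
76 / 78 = 38 / 39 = 0.97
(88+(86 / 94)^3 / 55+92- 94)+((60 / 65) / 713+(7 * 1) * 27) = 14556128201938 / 52928446285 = 275.02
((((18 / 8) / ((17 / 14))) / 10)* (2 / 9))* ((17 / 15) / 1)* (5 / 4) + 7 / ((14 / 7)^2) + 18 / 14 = 2599 / 840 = 3.09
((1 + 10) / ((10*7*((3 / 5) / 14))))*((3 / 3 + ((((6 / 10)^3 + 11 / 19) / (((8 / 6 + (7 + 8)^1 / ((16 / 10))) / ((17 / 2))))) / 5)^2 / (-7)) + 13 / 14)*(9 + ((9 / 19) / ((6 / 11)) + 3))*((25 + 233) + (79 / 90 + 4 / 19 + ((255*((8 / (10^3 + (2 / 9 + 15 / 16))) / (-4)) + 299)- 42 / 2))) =6619389185532956574397775713 / 135726477409112515625000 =48770.07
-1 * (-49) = 49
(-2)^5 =-32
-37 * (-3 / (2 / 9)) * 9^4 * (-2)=-6554439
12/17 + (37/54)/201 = 130877/184518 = 0.71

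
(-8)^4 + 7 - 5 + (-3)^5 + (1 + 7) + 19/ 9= 34786/ 9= 3865.11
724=724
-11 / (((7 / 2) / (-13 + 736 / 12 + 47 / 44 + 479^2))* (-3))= 30292733 / 126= 240418.52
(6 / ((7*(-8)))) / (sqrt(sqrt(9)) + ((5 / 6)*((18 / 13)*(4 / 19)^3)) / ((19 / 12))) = 4879218240 / 20091245419903 - 2870222153929*sqrt(3) / 80364981679612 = -0.06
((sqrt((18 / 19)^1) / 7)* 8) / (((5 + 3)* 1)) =3* sqrt(38) / 133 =0.14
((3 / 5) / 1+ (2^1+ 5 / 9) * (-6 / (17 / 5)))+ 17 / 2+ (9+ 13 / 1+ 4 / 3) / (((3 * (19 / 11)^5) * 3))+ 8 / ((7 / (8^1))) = 1105976899357 / 79557060870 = 13.90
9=9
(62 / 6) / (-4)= -31 / 12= -2.58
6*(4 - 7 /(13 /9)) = -66 /13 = -5.08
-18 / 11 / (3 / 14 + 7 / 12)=-1512 / 737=-2.05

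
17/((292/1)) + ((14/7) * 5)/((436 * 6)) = 1481/23871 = 0.06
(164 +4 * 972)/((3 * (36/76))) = 76988/27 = 2851.41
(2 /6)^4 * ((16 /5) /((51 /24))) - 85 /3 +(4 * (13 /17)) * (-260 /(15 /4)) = -1655107 /6885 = -240.39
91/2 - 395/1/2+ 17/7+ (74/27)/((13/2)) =-366461/2457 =-149.15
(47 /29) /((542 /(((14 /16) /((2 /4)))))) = 329 /62872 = 0.01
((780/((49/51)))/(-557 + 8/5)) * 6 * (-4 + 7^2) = -53703000/136073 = -394.66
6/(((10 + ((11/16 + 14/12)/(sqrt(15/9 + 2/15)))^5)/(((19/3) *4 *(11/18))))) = 64747946539112913174528/5198784081156421608445 - 2919668716574148132864 *sqrt(5)/1039756816231284321689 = 6.18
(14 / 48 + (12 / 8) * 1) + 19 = 499 / 24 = 20.79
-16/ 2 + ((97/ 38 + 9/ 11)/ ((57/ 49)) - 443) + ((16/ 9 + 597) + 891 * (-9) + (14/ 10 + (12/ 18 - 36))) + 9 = -7893.26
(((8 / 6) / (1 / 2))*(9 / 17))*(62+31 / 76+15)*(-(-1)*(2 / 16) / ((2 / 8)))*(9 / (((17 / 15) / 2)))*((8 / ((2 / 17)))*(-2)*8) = -304974720 / 323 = -944194.18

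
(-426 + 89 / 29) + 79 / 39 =-476044 / 1131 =-420.91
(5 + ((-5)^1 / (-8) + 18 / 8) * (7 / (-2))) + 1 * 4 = -17 / 16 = -1.06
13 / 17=0.76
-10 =-10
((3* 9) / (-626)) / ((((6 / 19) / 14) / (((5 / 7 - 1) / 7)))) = 171 / 2191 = 0.08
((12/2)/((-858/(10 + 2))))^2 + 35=715859/20449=35.01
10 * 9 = 90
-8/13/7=-8/91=-0.09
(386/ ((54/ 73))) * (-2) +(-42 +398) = -687.63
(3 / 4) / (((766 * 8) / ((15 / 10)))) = 9 / 49024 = 0.00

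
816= 816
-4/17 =-0.24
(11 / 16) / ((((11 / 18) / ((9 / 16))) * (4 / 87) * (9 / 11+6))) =25839 / 12800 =2.02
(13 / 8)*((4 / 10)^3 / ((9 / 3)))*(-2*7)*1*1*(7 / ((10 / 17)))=-10829 / 1875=-5.78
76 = 76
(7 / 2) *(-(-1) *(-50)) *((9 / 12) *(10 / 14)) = -375 / 4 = -93.75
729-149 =580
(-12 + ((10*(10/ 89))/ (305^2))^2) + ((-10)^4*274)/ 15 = 60096804570791852/ 329018719683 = 182654.67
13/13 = 1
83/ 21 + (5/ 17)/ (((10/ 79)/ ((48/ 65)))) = 131531/ 23205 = 5.67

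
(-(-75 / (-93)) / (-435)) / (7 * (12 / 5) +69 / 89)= 2225 / 21093237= 0.00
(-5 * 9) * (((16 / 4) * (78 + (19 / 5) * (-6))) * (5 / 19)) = -49680 / 19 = -2614.74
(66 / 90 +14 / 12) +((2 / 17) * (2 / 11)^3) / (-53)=22785229 / 11992310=1.90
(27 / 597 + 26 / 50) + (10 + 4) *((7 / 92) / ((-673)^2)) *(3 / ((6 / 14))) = 58588978433 / 103652801650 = 0.57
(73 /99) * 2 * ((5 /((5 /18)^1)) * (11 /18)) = 146 /9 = 16.22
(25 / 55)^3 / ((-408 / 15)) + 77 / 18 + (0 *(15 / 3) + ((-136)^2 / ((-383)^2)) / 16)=1023350821763 / 238977504216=4.28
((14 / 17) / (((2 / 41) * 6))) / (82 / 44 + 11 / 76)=1.40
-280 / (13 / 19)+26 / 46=-122191 / 299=-408.67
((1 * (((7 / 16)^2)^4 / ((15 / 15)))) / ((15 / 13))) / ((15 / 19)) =1423905847 / 966367641600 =0.00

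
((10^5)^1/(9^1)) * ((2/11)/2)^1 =100000/99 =1010.10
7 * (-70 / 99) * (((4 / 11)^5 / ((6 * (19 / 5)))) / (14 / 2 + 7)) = -89600 / 908810793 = -0.00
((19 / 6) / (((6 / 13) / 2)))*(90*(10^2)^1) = 123500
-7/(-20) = 7/20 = 0.35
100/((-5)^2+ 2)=100/27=3.70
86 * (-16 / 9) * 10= -13760 / 9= -1528.89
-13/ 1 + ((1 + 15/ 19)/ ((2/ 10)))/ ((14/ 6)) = -1219/ 133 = -9.17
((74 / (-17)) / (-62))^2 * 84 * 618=71067528 / 277729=255.89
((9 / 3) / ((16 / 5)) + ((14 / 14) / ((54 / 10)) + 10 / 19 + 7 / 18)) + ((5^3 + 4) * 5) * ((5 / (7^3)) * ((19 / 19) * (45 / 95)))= 18276161 / 2815344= 6.49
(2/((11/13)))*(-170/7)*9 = -39780/77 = -516.62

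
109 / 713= 0.15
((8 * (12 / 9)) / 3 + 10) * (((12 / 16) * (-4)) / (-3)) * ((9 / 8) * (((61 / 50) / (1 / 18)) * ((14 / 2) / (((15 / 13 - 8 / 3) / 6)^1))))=-27427491 / 2950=-9297.45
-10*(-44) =440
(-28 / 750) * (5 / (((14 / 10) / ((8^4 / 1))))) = -8192 / 15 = -546.13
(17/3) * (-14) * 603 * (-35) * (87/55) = 29133342/11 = 2648485.64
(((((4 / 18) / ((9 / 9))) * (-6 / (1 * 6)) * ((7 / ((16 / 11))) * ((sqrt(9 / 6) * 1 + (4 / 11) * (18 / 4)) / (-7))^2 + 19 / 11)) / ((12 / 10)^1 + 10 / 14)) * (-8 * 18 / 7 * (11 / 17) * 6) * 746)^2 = 2089337813481600 * sqrt(6) / 63568729 + 2052269340102000 / 9081247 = 306498135.65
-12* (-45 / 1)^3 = 1093500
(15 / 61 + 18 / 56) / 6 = 323 / 3416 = 0.09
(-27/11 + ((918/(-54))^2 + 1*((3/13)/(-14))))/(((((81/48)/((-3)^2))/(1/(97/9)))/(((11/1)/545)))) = 13767144/4810715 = 2.86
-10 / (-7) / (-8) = -5 / 28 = -0.18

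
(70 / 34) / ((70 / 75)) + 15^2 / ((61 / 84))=647175 / 2074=312.04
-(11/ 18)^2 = -121/ 324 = -0.37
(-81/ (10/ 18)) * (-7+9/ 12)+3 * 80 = 4605/ 4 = 1151.25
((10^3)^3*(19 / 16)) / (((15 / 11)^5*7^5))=61199380000 / 4084101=14984.79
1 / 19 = 0.05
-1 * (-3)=3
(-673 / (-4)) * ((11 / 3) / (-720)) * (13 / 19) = -96239 / 164160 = -0.59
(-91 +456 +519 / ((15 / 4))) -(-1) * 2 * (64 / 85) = 42917 / 85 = 504.91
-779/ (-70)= 779/ 70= 11.13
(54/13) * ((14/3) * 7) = 135.69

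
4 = 4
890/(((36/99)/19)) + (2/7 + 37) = 651557/14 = 46539.79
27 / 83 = 0.33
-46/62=-23/31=-0.74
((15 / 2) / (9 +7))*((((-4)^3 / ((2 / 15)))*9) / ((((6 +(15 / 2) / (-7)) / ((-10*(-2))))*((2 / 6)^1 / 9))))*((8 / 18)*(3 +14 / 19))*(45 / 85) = -1449252000 / 7429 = -195080.36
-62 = -62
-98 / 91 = -14 / 13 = -1.08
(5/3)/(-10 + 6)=-5/12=-0.42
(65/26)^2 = 25/4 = 6.25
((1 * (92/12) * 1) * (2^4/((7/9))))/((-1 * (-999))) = 368/2331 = 0.16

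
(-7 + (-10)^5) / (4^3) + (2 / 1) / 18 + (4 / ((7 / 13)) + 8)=-6237785 / 4032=-1547.07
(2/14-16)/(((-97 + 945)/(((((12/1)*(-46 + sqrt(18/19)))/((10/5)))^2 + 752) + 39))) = -23199333/16112 + 68931*sqrt(38)/7049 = -1379.60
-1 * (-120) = 120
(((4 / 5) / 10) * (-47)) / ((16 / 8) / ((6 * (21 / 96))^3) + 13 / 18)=-1741068 / 744025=-2.34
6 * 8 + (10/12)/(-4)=1147/24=47.79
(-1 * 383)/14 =-383/14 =-27.36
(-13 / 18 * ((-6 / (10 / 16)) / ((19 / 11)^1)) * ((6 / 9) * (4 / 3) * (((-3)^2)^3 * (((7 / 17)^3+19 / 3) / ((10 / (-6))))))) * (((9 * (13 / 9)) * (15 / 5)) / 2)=-454753398528 / 2333675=-194865.78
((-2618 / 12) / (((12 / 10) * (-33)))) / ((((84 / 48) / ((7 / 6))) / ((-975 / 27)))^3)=-76867.36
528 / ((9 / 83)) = 14608 / 3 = 4869.33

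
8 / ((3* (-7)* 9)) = -8 / 189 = -0.04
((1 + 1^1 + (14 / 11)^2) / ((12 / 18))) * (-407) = -24309 / 11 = -2209.91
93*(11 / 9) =341 / 3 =113.67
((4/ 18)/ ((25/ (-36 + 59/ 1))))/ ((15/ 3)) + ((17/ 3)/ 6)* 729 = 688.54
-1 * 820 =-820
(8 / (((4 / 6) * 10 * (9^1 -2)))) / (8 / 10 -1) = -6 / 7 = -0.86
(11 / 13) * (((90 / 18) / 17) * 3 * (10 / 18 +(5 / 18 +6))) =2255 / 442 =5.10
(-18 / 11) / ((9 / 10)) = -20 / 11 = -1.82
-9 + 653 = 644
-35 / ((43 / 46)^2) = -74060 / 1849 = -40.05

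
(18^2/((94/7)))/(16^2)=567/6016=0.09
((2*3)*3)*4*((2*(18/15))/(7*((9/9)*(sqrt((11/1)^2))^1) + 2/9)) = 7776/3475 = 2.24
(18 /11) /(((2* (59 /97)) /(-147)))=-128331 /649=-197.74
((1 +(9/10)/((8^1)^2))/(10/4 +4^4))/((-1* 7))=-59/105280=-0.00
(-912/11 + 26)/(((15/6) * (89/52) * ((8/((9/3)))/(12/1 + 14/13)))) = -63852/979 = -65.22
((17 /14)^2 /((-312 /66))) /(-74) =3179 /754208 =0.00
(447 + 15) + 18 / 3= 468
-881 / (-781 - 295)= 881 / 1076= 0.82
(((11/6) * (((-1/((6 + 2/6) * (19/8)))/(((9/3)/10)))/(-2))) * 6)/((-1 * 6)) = -220/1083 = -0.20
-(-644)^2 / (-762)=207368 / 381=544.27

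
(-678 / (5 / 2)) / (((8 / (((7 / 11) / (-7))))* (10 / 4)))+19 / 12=9293 / 3300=2.82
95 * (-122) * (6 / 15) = -4636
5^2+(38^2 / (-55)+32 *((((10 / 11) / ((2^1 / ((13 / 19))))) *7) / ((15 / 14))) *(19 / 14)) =14353 / 165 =86.99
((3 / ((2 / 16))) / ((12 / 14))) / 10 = 2.80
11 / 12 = 0.92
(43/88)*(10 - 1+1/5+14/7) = 301/55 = 5.47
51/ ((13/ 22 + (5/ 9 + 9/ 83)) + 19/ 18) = 419067/ 18985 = 22.07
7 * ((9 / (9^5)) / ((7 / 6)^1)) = 2 / 2187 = 0.00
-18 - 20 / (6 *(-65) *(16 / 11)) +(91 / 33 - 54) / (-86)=-854411 / 49192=-17.37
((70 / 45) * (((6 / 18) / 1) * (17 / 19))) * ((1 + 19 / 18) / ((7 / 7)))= 4403 / 4617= 0.95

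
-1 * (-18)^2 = -324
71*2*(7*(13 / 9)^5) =369065242 / 59049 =6250.15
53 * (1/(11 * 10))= 53/110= 0.48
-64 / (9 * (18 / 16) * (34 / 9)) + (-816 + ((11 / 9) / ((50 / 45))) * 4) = -622154 / 765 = -813.27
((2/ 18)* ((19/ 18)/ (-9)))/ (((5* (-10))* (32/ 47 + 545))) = 893/ 1869666300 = 0.00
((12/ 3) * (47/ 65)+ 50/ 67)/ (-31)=-15846/ 135005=-0.12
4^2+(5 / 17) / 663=180341 / 11271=16.00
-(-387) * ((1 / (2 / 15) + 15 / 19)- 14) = -83979 / 38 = -2209.97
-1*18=-18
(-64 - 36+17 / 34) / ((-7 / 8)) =796 / 7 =113.71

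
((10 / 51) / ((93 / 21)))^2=4900 / 2499561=0.00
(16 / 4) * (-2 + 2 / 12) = -22 / 3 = -7.33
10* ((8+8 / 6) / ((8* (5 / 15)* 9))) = 35 / 9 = 3.89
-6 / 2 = -3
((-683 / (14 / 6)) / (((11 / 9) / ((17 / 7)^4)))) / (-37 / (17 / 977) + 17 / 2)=1939524662 / 493066959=3.93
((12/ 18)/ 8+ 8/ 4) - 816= -9767/ 12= -813.92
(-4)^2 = 16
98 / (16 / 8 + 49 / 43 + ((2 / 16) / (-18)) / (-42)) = 25486272 / 816523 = 31.21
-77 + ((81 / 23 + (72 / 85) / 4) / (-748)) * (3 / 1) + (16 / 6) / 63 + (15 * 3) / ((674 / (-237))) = -8643103883171 / 93140821620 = -92.80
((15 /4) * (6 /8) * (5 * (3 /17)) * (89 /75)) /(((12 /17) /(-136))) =-4539 /8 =-567.38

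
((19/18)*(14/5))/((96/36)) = 133/120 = 1.11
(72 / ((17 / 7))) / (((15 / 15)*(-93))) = -168 / 527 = -0.32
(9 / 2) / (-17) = -9 / 34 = -0.26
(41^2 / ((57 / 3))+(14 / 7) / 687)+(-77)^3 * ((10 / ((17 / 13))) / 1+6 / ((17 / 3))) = -881930903807 / 221901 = -3974434.11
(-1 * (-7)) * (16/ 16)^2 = 7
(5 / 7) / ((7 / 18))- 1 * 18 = -792 / 49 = -16.16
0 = 0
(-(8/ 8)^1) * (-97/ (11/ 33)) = 291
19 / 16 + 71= 72.19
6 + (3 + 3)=12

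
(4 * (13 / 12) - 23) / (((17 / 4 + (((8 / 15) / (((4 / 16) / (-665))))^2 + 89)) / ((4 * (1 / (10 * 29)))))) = -1344 / 10506337645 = -0.00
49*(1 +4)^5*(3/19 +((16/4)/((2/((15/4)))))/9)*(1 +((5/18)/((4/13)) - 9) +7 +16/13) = 18358615625/106704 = 172051.80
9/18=1/2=0.50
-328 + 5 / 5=-327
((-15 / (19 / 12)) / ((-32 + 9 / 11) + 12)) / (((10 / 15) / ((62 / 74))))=92070 / 148333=0.62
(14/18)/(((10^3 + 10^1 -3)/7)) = 0.01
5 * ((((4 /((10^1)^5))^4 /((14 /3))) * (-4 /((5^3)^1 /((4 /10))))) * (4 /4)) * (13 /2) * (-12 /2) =117 /85449218750000000000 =0.00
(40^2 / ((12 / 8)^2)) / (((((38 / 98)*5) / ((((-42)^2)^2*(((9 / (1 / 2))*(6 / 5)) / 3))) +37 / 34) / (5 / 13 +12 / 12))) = 1194413307494400 / 1320112239407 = 904.78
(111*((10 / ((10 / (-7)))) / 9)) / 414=-259 / 1242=-0.21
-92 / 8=-23 / 2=-11.50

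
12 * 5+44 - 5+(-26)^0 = 100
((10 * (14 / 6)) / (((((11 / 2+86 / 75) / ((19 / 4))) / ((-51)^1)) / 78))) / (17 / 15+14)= -992013750 / 226319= -4383.25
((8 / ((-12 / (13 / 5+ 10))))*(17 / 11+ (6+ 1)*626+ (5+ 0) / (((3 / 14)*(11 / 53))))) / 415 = -2077138 / 22825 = -91.00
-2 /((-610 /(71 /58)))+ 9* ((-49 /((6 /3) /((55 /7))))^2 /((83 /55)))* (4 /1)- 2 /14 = 883992.33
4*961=3844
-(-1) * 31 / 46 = 31 / 46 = 0.67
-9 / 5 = -1.80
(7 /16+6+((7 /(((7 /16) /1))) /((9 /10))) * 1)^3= 42399022303 /2985984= 14199.35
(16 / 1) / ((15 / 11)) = 176 / 15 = 11.73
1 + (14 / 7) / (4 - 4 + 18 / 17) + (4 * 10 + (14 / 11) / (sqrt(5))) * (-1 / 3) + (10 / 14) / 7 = -4561 / 441 - 14 * sqrt(5) / 165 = -10.53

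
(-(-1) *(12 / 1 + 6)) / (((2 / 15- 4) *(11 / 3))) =-405 / 319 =-1.27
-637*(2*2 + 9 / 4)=-15925 / 4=-3981.25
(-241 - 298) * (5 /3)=-2695 /3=-898.33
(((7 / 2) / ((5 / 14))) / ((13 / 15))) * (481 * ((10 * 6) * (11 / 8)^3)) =108589635 / 128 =848356.52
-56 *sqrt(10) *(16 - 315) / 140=598 *sqrt(10) / 5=378.21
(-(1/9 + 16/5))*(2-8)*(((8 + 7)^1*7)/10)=1043/5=208.60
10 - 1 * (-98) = 108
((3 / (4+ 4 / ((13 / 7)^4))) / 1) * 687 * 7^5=989330962347 / 123848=7988267.57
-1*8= -8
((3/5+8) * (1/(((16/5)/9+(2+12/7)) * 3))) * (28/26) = 6321/8333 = 0.76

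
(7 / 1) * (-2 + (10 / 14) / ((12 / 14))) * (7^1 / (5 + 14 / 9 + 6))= -1029 / 226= -4.55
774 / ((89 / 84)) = 65016 / 89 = 730.52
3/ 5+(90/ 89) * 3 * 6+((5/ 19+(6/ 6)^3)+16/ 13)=2340769/ 109915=21.30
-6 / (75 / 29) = -58 / 25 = -2.32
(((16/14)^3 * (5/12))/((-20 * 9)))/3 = -0.00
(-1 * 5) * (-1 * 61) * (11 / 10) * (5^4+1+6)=212036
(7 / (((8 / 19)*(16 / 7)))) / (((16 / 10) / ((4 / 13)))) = 4655 / 3328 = 1.40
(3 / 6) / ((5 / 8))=4 / 5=0.80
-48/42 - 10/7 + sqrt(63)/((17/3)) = -18/7 + 9* sqrt(7)/17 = -1.17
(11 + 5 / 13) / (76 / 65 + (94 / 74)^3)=37483220 / 10598123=3.54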